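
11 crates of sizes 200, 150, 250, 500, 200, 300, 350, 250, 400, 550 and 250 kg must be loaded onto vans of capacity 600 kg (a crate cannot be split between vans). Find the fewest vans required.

6

Total = 550 + 500 + 400 + 350 + 300 + 250 + 250 + 250 + 200 + 200 + 150 = 3400 kg.
Lower bound: ⌈3400/600⌉ = 6 vans.
A packing using 6 vans:
  van 1: 550 = 550
  van 2: 500 = 500
  van 3: 400 + 200 = 600
  van 4: 350 + 250 = 600
  van 5: 300 + 250 = 550
  van 6: 250 + 200 + 150 = 600
This matches the lower bound, so 6 is optimal.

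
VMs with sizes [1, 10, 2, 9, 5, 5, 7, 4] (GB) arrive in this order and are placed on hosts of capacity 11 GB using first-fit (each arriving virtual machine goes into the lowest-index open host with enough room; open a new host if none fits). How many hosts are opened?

  1 → host 1 (new)  [load 1/11]
  10 → host 1  [load 11/11]
  2 → host 2 (new)  [load 2/11]
  9 → host 2  [load 11/11]
  5 → host 3 (new)  [load 5/11]
  5 → host 3  [load 10/11]
  7 → host 4 (new)  [load 7/11]
  4 → host 4  [load 11/11]
4 hosts opened.

4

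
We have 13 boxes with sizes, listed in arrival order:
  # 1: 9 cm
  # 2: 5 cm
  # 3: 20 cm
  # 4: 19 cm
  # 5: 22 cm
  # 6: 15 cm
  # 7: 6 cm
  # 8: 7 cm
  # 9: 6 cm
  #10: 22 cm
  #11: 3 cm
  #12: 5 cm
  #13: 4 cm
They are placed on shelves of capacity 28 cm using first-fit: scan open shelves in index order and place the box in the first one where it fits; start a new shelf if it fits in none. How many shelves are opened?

6

  9 → shelf 1 (new)  [load 9/28]
  5 → shelf 1  [load 14/28]
  20 → shelf 2 (new)  [load 20/28]
  19 → shelf 3 (new)  [load 19/28]
  22 → shelf 4 (new)  [load 22/28]
  15 → shelf 5 (new)  [load 15/28]
  6 → shelf 1  [load 20/28]
  7 → shelf 1  [load 27/28]
  6 → shelf 2  [load 26/28]
  22 → shelf 6 (new)  [load 22/28]
  3 → shelf 3  [load 22/28]
  5 → shelf 3  [load 27/28]
  4 → shelf 4  [load 26/28]
6 shelves opened.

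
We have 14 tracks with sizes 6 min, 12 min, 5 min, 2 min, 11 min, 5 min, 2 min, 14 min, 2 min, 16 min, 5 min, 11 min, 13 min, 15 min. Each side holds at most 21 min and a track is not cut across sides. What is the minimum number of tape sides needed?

7

Total = 16 + 15 + 14 + 13 + 12 + 11 + 11 + 6 + 5 + 5 + 5 + 2 + 2 + 2 = 119 min.
Lower bound: ⌈119/21⌉ = 6 tape sides.
Also, 7 tracks each exceed 21/2 min, and no two of those can share a side, so at least 7 tape sides are needed.
A packing using 7 tape sides:
  side 1: 16 + 5 = 21
  side 2: 15 + 6 = 21
  side 3: 14 + 5 + 2 = 21
  side 4: 13 + 5 + 2 = 20
  side 5: 12 + 2 = 14
  side 6: 11 = 11
  side 7: 11 = 11
This matches the lower bound, so 7 is optimal.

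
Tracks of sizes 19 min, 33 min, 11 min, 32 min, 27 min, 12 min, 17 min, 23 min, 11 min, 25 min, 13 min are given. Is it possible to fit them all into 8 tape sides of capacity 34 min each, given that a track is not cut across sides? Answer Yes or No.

Yes

A valid assignment using 8 tape sides:
  side 1: 33 = 33
  side 2: 32 = 32
  side 3: 27 = 27
  side 4: 25 = 25
  side 5: 23 + 11 = 34
  side 6: 19 + 13 = 32
  side 7: 17 + 12 = 29
  side 8: 11 = 11
Every load is within 34 min, so 8 tape sides suffice.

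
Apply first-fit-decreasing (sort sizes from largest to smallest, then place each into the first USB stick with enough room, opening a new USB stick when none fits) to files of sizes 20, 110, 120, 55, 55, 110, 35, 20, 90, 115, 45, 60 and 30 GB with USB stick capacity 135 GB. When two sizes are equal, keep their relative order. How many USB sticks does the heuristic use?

Sorted descending: 120, 115, 110, 110, 90, 60, 55, 55, 45, 35, 30, 20, 20.
  120 → USB stick 1 (new)  [load 120/135]
  115 → USB stick 2 (new)  [load 115/135]
  110 → USB stick 3 (new)  [load 110/135]
  110 → USB stick 4 (new)  [load 110/135]
  90 → USB stick 5 (new)  [load 90/135]
  60 → USB stick 6 (new)  [load 60/135]
  55 → USB stick 6  [load 115/135]
  55 → USB stick 7 (new)  [load 55/135]
  45 → USB stick 5  [load 135/135]
  35 → USB stick 7  [load 90/135]
  30 → USB stick 7  [load 120/135]
  20 → USB stick 2  [load 135/135]
  20 → USB stick 3  [load 130/135]
7 USB sticks opened.

7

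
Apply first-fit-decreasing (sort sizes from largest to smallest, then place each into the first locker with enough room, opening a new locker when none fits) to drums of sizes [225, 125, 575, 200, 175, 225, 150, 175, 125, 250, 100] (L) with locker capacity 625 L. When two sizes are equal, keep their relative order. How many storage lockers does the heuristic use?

4

Sorted descending: 575, 250, 225, 225, 200, 175, 175, 150, 125, 125, 100.
  575 → locker 1 (new)  [load 575/625]
  250 → locker 2 (new)  [load 250/625]
  225 → locker 2  [load 475/625]
  225 → locker 3 (new)  [load 225/625]
  200 → locker 3  [load 425/625]
  175 → locker 3  [load 600/625]
  175 → locker 4 (new)  [load 175/625]
  150 → locker 2  [load 625/625]
  125 → locker 4  [load 300/625]
  125 → locker 4  [load 425/625]
  100 → locker 4  [load 525/625]
4 storage lockers opened.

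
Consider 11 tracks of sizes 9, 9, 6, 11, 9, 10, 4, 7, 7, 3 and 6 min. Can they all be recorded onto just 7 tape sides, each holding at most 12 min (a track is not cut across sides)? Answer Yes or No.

No

Total = 81 min; ⌈81/12⌉ = 7.
The bound of 7 does not rule out 7, but exhaustive search shows no assignment into 7 tape sides of capacity 12 min exists — the minimum is 8.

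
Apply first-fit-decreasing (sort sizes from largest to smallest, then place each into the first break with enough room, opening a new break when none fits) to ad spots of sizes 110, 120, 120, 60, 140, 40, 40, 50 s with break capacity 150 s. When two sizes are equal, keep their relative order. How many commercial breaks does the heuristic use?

Sorted descending: 140, 120, 120, 110, 60, 50, 40, 40.
  140 → break 1 (new)  [load 140/150]
  120 → break 2 (new)  [load 120/150]
  120 → break 3 (new)  [load 120/150]
  110 → break 4 (new)  [load 110/150]
  60 → break 5 (new)  [load 60/150]
  50 → break 5  [load 110/150]
  40 → break 4  [load 150/150]
  40 → break 5  [load 150/150]
5 commercial breaks opened.

5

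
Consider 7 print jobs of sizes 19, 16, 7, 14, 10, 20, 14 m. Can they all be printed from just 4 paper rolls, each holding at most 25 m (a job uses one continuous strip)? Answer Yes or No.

No

Total = 100 m; ⌈100/25⌉ = 4.
5 print jobs each exceed half the capacity and cannot share a roll, forcing at least 5 paper rolls.
At least 5 paper rolls are required, but only 4 are allowed.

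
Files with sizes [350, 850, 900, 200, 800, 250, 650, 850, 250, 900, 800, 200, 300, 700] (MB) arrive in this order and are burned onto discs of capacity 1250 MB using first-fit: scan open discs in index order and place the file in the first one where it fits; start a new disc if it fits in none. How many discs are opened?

8

  350 → disc 1 (new)  [load 350/1250]
  850 → disc 1  [load 1200/1250]
  900 → disc 2 (new)  [load 900/1250]
  200 → disc 2  [load 1100/1250]
  800 → disc 3 (new)  [load 800/1250]
  250 → disc 3  [load 1050/1250]
  650 → disc 4 (new)  [load 650/1250]
  850 → disc 5 (new)  [load 850/1250]
  250 → disc 4  [load 900/1250]
  900 → disc 6 (new)  [load 900/1250]
  800 → disc 7 (new)  [load 800/1250]
  200 → disc 3  [load 1250/1250]
  300 → disc 4  [load 1200/1250]
  700 → disc 8 (new)  [load 700/1250]
8 discs opened.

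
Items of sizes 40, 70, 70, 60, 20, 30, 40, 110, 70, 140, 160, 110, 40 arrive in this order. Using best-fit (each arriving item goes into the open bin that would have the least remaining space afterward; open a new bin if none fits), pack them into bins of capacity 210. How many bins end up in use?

  40 → bin 1 (new)  [load 40/210]
  70 → bin 1  [load 110/210]
  70 → bin 1  [load 180/210]
  60 → bin 2 (new)  [load 60/210]
  20 → bin 1  [load 200/210]
  30 → bin 2  [load 90/210]
  40 → bin 2  [load 130/210]
  110 → bin 3 (new)  [load 110/210]
  70 → bin 2  [load 200/210]
  140 → bin 4 (new)  [load 140/210]
  160 → bin 5 (new)  [load 160/210]
  110 → bin 6 (new)  [load 110/210]
  40 → bin 5  [load 200/210]
6 bins opened.

6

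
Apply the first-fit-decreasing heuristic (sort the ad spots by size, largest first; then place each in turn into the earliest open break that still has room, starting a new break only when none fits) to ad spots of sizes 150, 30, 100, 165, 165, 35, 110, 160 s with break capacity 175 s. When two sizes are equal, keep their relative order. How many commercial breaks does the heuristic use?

Sorted descending: 165, 165, 160, 150, 110, 100, 35, 30.
  165 → break 1 (new)  [load 165/175]
  165 → break 2 (new)  [load 165/175]
  160 → break 3 (new)  [load 160/175]
  150 → break 4 (new)  [load 150/175]
  110 → break 5 (new)  [load 110/175]
  100 → break 6 (new)  [load 100/175]
  35 → break 5  [load 145/175]
  30 → break 5  [load 175/175]
6 commercial breaks opened.

6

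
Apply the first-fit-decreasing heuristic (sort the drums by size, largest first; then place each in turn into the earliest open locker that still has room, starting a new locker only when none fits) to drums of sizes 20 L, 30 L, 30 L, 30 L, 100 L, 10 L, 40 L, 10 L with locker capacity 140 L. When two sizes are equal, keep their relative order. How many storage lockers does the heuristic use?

2

Sorted descending: 100, 40, 30, 30, 30, 20, 10, 10.
  100 → locker 1 (new)  [load 100/140]
  40 → locker 1  [load 140/140]
  30 → locker 2 (new)  [load 30/140]
  30 → locker 2  [load 60/140]
  30 → locker 2  [load 90/140]
  20 → locker 2  [load 110/140]
  10 → locker 2  [load 120/140]
  10 → locker 2  [load 130/140]
2 storage lockers opened.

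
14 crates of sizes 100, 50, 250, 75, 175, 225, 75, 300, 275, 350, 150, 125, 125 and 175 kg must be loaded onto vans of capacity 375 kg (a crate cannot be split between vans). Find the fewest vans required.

7

Total = 350 + 300 + 275 + 250 + 225 + 175 + 175 + 150 + 125 + 125 + 100 + 75 + 75 + 50 = 2450 kg.
Lower bound: ⌈2450/375⌉ = 7 vans.
A packing using 7 vans:
  van 1: 350 = 350
  van 2: 300 + 75 = 375
  van 3: 275 + 100 = 375
  van 4: 250 + 125 = 375
  van 5: 225 + 150 = 375
  van 6: 175 + 175 = 350
  van 7: 125 + 75 + 50 = 250
This matches the lower bound, so 7 is optimal.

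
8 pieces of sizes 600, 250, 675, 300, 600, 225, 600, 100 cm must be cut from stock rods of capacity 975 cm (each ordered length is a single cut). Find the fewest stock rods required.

Total = 675 + 600 + 600 + 600 + 300 + 250 + 225 + 100 = 3350 cm.
Lower bound: ⌈3350/975⌉ = 4 stock rods.
A packing using 4 stock rods:
  stock rod 1: 675 + 300 = 975
  stock rod 2: 600 + 250 + 100 = 950
  stock rod 3: 600 + 225 = 825
  stock rod 4: 600 = 600
This matches the lower bound, so 4 is optimal.

4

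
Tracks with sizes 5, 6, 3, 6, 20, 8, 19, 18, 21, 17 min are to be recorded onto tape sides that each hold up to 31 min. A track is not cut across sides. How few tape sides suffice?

5

Total = 21 + 20 + 19 + 18 + 17 + 8 + 6 + 6 + 5 + 3 = 123 min.
Lower bound: ⌈123/31⌉ = 4 tape sides.
Also, 5 tracks each exceed 31/2 min, and no two of those can share a side, so at least 5 tape sides are needed.
A packing using 5 tape sides:
  side 1: 21 + 8 = 29
  side 2: 20 + 6 + 5 = 31
  side 3: 19 + 6 + 3 = 28
  side 4: 18 = 18
  side 5: 17 = 17
This matches the lower bound, so 5 is optimal.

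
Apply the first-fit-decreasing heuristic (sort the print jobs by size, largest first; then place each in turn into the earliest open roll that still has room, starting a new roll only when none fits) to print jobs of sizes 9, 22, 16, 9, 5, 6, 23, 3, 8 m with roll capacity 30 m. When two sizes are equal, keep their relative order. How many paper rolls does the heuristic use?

Sorted descending: 23, 22, 16, 9, 9, 8, 6, 5, 3.
  23 → roll 1 (new)  [load 23/30]
  22 → roll 2 (new)  [load 22/30]
  16 → roll 3 (new)  [load 16/30]
  9 → roll 3  [load 25/30]
  9 → roll 4 (new)  [load 9/30]
  8 → roll 2  [load 30/30]
  6 → roll 1  [load 29/30]
  5 → roll 3  [load 30/30]
  3 → roll 4  [load 12/30]
4 paper rolls opened.

4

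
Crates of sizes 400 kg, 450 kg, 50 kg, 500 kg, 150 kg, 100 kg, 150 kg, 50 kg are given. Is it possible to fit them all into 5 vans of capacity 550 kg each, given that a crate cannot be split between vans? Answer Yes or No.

Yes

A valid assignment using 4 vans:
  van 1: 500 + 50 = 550
  van 2: 450 + 100 = 550
  van 3: 400 + 150 = 550
  van 4: 150 + 50 = 200
That uses only 4 ≤ 5, so 5 vans are enough.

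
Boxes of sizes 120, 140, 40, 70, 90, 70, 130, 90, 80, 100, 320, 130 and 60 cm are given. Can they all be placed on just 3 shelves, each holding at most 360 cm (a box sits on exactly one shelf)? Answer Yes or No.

No

Total = 1440 cm; ⌈1440/360⌉ = 4.
At least 4 shelves are required, but only 3 are allowed.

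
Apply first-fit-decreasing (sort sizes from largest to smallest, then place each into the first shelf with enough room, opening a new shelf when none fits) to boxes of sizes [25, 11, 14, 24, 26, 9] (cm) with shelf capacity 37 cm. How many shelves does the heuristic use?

Sorted descending: 26, 25, 24, 14, 11, 9.
  26 → shelf 1 (new)  [load 26/37]
  25 → shelf 2 (new)  [load 25/37]
  24 → shelf 3 (new)  [load 24/37]
  14 → shelf 4 (new)  [load 14/37]
  11 → shelf 1  [load 37/37]
  9 → shelf 2  [load 34/37]
4 shelves opened.

4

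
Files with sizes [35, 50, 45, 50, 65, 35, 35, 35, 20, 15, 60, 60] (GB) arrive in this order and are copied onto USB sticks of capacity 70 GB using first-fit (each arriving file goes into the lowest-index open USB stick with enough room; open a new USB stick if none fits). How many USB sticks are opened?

  35 → USB stick 1 (new)  [load 35/70]
  50 → USB stick 2 (new)  [load 50/70]
  45 → USB stick 3 (new)  [load 45/70]
  50 → USB stick 4 (new)  [load 50/70]
  65 → USB stick 5 (new)  [load 65/70]
  35 → USB stick 1  [load 70/70]
  35 → USB stick 6 (new)  [load 35/70]
  35 → USB stick 6  [load 70/70]
  20 → USB stick 2  [load 70/70]
  15 → USB stick 3  [load 60/70]
  60 → USB stick 7 (new)  [load 60/70]
  60 → USB stick 8 (new)  [load 60/70]
8 USB sticks opened.

8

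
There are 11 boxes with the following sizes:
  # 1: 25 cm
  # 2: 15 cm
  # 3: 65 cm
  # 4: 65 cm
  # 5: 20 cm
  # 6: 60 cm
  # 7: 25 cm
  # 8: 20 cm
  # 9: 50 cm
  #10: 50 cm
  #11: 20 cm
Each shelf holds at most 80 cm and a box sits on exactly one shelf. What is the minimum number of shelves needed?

Total = 65 + 65 + 60 + 50 + 50 + 25 + 25 + 20 + 20 + 20 + 15 = 415 cm.
Lower bound: ⌈415/80⌉ = 6 shelves.
A packing using 6 shelves:
  shelf 1: 65 + 15 = 80
  shelf 2: 65 = 65
  shelf 3: 60 + 20 = 80
  shelf 4: 50 + 25 = 75
  shelf 5: 50 + 25 = 75
  shelf 6: 20 + 20 = 40
This matches the lower bound, so 6 is optimal.

6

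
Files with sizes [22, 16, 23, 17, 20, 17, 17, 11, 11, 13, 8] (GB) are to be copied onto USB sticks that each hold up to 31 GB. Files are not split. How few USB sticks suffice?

Total = 23 + 22 + 20 + 17 + 17 + 17 + 16 + 13 + 11 + 11 + 8 = 175 GB.
Lower bound: ⌈175/31⌉ = 6 USB sticks.
Also, 7 files each exceed 31/2 GB, and no two of those can share a USB stick, so at least 7 USB sticks are needed.
A packing using 7 USB sticks:
  USB stick 1: 23 + 8 = 31
  USB stick 2: 22 = 22
  USB stick 3: 20 + 11 = 31
  USB stick 4: 17 + 13 = 30
  USB stick 5: 17 + 11 = 28
  USB stick 6: 17 = 17
  USB stick 7: 16 = 16
This matches the lower bound, so 7 is optimal.

7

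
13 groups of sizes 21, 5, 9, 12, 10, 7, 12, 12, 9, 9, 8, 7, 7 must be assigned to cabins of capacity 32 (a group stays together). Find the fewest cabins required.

Total = 21 + 12 + 12 + 12 + 10 + 9 + 9 + 9 + 8 + 7 + 7 + 7 + 5 = 128.
Lower bound: ⌈128/32⌉ = 4 cabins.
A packing using 5 cabins:
  cabin 1: 21 + 10 = 31
  cabin 2: 12 + 12 + 8 = 32
  cabin 3: 12 + 9 + 9 = 30
  cabin 4: 9 + 7 + 7 + 7 = 30
  cabin 5: 5 = 5
No arrangement into 4 cabins stays within capacity, so 5 is optimal.

5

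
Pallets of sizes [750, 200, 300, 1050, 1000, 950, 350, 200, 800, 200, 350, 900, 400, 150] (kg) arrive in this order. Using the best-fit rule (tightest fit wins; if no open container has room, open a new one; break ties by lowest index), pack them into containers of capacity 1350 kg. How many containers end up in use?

  750 → container 1 (new)  [load 750/1350]
  200 → container 1  [load 950/1350]
  300 → container 1  [load 1250/1350]
  1050 → container 2 (new)  [load 1050/1350]
  1000 → container 3 (new)  [load 1000/1350]
  950 → container 4 (new)  [load 950/1350]
  350 → container 3  [load 1350/1350]
  200 → container 2  [load 1250/1350]
  800 → container 5 (new)  [load 800/1350]
  200 → container 4  [load 1150/1350]
  350 → container 5  [load 1150/1350]
  900 → container 6 (new)  [load 900/1350]
  400 → container 6  [load 1300/1350]
  150 → container 4  [load 1300/1350]
6 containers opened.

6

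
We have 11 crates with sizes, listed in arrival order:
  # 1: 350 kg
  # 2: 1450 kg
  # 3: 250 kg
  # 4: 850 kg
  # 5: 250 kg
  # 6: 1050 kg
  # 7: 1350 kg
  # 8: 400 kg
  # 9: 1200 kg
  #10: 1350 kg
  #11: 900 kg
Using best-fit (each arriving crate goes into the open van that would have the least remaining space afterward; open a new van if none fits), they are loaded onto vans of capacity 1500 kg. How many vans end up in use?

  350 → van 1 (new)  [load 350/1500]
  1450 → van 2 (new)  [load 1450/1500]
  250 → van 1  [load 600/1500]
  850 → van 1  [load 1450/1500]
  250 → van 3 (new)  [load 250/1500]
  1050 → van 3  [load 1300/1500]
  1350 → van 4 (new)  [load 1350/1500]
  400 → van 5 (new)  [load 400/1500]
  1200 → van 6 (new)  [load 1200/1500]
  1350 → van 7 (new)  [load 1350/1500]
  900 → van 5  [load 1300/1500]
7 vans opened.

7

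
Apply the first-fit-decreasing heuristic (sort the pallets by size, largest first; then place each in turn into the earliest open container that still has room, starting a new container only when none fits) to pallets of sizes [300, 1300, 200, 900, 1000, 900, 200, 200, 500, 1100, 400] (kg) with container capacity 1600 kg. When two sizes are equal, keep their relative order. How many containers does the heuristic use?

5

Sorted descending: 1300, 1100, 1000, 900, 900, 500, 400, 300, 200, 200, 200.
  1300 → container 1 (new)  [load 1300/1600]
  1100 → container 2 (new)  [load 1100/1600]
  1000 → container 3 (new)  [load 1000/1600]
  900 → container 4 (new)  [load 900/1600]
  900 → container 5 (new)  [load 900/1600]
  500 → container 2  [load 1600/1600]
  400 → container 3  [load 1400/1600]
  300 → container 1  [load 1600/1600]
  200 → container 3  [load 1600/1600]
  200 → container 4  [load 1100/1600]
  200 → container 4  [load 1300/1600]
5 containers opened.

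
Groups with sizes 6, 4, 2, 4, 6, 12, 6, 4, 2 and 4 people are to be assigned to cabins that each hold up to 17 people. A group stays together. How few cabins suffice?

Total = 12 + 6 + 6 + 6 + 4 + 4 + 4 + 4 + 2 + 2 = 50 people.
Lower bound: ⌈50/17⌉ = 3 cabins.
A packing using 4 cabins:
  cabin 1: 12 + 4 = 16
  cabin 2: 6 + 6 + 4 = 16
  cabin 3: 6 + 4 + 4 + 2 = 16
  cabin 4: 2 = 2
No arrangement into 3 cabins stays within capacity, so 4 is optimal.

4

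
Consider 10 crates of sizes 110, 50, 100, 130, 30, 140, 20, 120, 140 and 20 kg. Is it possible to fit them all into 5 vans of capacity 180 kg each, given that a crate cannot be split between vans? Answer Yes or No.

No

Total = 860 kg; ⌈860/180⌉ = 5.
6 crates each exceed half the capacity and cannot share a van, forcing at least 6 vans.
At least 6 vans are required, but only 5 are allowed.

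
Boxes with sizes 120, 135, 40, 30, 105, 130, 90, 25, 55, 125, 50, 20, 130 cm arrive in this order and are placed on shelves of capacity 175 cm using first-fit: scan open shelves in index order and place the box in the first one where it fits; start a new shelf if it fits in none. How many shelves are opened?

7

  120 → shelf 1 (new)  [load 120/175]
  135 → shelf 2 (new)  [load 135/175]
  40 → shelf 1  [load 160/175]
  30 → shelf 2  [load 165/175]
  105 → shelf 3 (new)  [load 105/175]
  130 → shelf 4 (new)  [load 130/175]
  90 → shelf 5 (new)  [load 90/175]
  25 → shelf 3  [load 130/175]
  55 → shelf 5  [load 145/175]
  125 → shelf 6 (new)  [load 125/175]
  50 → shelf 6  [load 175/175]
  20 → shelf 3  [load 150/175]
  130 → shelf 7 (new)  [load 130/175]
7 shelves opened.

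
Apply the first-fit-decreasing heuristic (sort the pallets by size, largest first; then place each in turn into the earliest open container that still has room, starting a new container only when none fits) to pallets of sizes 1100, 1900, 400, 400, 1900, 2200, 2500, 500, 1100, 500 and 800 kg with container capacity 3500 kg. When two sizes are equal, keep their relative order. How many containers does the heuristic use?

Sorted descending: 2500, 2200, 1900, 1900, 1100, 1100, 800, 500, 500, 400, 400.
  2500 → container 1 (new)  [load 2500/3500]
  2200 → container 2 (new)  [load 2200/3500]
  1900 → container 3 (new)  [load 1900/3500]
  1900 → container 4 (new)  [load 1900/3500]
  1100 → container 2  [load 3300/3500]
  1100 → container 3  [load 3000/3500]
  800 → container 1  [load 3300/3500]
  500 → container 3  [load 3500/3500]
  500 → container 4  [load 2400/3500]
  400 → container 4  [load 2800/3500]
  400 → container 4  [load 3200/3500]
4 containers opened.

4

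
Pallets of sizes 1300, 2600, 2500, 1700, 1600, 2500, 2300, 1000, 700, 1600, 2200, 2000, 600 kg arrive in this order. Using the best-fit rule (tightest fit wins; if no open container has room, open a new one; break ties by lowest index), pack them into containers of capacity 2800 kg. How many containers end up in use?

  1300 → container 1 (new)  [load 1300/2800]
  2600 → container 2 (new)  [load 2600/2800]
  2500 → container 3 (new)  [load 2500/2800]
  1700 → container 4 (new)  [load 1700/2800]
  1600 → container 5 (new)  [load 1600/2800]
  2500 → container 6 (new)  [load 2500/2800]
  2300 → container 7 (new)  [load 2300/2800]
  1000 → container 4  [load 2700/2800]
  700 → container 5  [load 2300/2800]
  1600 → container 8 (new)  [load 1600/2800]
  2200 → container 9 (new)  [load 2200/2800]
  2000 → container 10 (new)  [load 2000/2800]
  600 → container 9  [load 2800/2800]
10 containers opened.

10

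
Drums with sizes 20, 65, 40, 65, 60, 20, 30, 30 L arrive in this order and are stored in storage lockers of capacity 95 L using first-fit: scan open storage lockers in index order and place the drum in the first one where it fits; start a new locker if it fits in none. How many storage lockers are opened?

4

  20 → locker 1 (new)  [load 20/95]
  65 → locker 1  [load 85/95]
  40 → locker 2 (new)  [load 40/95]
  65 → locker 3 (new)  [load 65/95]
  60 → locker 4 (new)  [load 60/95]
  20 → locker 2  [load 60/95]
  30 → locker 2  [load 90/95]
  30 → locker 3  [load 95/95]
4 storage lockers opened.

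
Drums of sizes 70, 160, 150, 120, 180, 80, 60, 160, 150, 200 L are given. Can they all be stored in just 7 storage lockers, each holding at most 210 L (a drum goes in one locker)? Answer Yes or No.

No

Total = 1330 L; ⌈1330/210⌉ = 7.
The bound of 7 does not rule out 7, but exhaustive search shows no assignment into 7 storage lockers of capacity 210 L exists — the minimum is 8.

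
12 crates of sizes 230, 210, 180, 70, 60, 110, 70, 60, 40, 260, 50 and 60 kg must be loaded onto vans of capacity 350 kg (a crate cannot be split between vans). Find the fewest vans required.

Total = 260 + 230 + 210 + 180 + 110 + 70 + 70 + 60 + 60 + 60 + 50 + 40 = 1400 kg.
Lower bound: ⌈1400/350⌉ = 4 vans.
A packing using 4 vans:
  van 1: 260 + 50 + 40 = 350
  van 2: 230 + 60 + 60 = 350
  van 3: 210 + 70 + 70 = 350
  van 4: 180 + 110 + 60 = 350
This matches the lower bound, so 4 is optimal.

4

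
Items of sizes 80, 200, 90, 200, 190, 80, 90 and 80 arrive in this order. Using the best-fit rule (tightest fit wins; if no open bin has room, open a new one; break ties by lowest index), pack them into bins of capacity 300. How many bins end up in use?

  80 → bin 1 (new)  [load 80/300]
  200 → bin 1  [load 280/300]
  90 → bin 2 (new)  [load 90/300]
  200 → bin 2  [load 290/300]
  190 → bin 3 (new)  [load 190/300]
  80 → bin 3  [load 270/300]
  90 → bin 4 (new)  [load 90/300]
  80 → bin 4  [load 170/300]
4 bins opened.

4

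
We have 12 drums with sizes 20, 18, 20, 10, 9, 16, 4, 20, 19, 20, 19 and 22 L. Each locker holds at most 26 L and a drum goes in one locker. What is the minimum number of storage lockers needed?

10

Total = 22 + 20 + 20 + 20 + 20 + 19 + 19 + 18 + 16 + 10 + 9 + 4 = 197 L.
Lower bound: ⌈197/26⌉ = 8 storage lockers.
Also, 9 drums each exceed 13 L, and no two of those can share a locker, so at least 9 storage lockers are needed.
A packing using 10 storage lockers:
  locker 1: 22 + 4 = 26
  locker 2: 20 = 20
  locker 3: 20 = 20
  locker 4: 20 = 20
  locker 5: 20 = 20
  locker 6: 19 = 19
  locker 7: 19 = 19
  locker 8: 18 = 18
  locker 9: 16 + 10 = 26
  locker 10: 9 = 9
No arrangement into 9 storage lockers stays within capacity, so 10 is optimal.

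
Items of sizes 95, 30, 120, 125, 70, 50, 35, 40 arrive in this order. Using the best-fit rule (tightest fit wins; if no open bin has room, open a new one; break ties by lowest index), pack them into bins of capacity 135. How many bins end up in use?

5

  95 → bin 1 (new)  [load 95/135]
  30 → bin 1  [load 125/135]
  120 → bin 2 (new)  [load 120/135]
  125 → bin 3 (new)  [load 125/135]
  70 → bin 4 (new)  [load 70/135]
  50 → bin 4  [load 120/135]
  35 → bin 5 (new)  [load 35/135]
  40 → bin 5  [load 75/135]
5 bins opened.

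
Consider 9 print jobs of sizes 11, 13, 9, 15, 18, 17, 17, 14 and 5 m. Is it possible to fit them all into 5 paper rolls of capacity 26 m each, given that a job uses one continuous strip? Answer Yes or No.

Total = 119 m; ⌈119/26⌉ = 5.
The bound of 5 does not rule out 5, but exhaustive search shows no assignment into 5 paper rolls of capacity 26 m exists — the minimum is 6.

No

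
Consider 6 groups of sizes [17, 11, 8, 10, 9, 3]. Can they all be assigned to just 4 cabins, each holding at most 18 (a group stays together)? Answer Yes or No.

Yes

A valid assignment using 4 cabins:
  cabin 1: 17 = 17
  cabin 2: 11 + 3 = 14
  cabin 3: 10 + 8 = 18
  cabin 4: 9 = 9
Every load is within 18, so 4 cabins suffice.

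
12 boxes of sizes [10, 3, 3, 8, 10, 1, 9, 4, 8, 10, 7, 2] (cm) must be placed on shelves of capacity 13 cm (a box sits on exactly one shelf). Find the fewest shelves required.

Total = 10 + 10 + 10 + 9 + 8 + 8 + 7 + 4 + 3 + 3 + 2 + 1 = 75 cm.
Lower bound: ⌈75/13⌉ = 6 shelves.
Also, 7 boxes each exceed 13/2 cm, and no two of those can share a shelf, so at least 7 shelves are needed.
A packing using 7 shelves:
  shelf 1: 10 + 3 = 13
  shelf 2: 10 + 3 = 13
  shelf 3: 10 + 2 + 1 = 13
  shelf 4: 9 + 4 = 13
  shelf 5: 8 = 8
  shelf 6: 8 = 8
  shelf 7: 7 = 7
This matches the lower bound, so 7 is optimal.

7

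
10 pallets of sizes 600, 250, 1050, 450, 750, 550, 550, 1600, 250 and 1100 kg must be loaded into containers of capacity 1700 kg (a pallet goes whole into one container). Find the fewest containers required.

5

Total = 1600 + 1100 + 1050 + 750 + 600 + 550 + 550 + 450 + 250 + 250 = 7150 kg.
Lower bound: ⌈7150/1700⌉ = 5 containers.
A packing using 5 containers:
  container 1: 1600 = 1600
  container 2: 1100 + 600 = 1700
  container 3: 1050 + 550 = 1600
  container 4: 750 + 550 + 250 = 1550
  container 5: 450 + 250 = 700
This matches the lower bound, so 5 is optimal.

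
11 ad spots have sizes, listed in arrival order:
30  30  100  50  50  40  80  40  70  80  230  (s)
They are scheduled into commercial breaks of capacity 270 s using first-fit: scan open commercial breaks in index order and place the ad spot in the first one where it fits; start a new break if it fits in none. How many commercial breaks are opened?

  30 → break 1 (new)  [load 30/270]
  30 → break 1  [load 60/270]
  100 → break 1  [load 160/270]
  50 → break 1  [load 210/270]
  50 → break 1  [load 260/270]
  40 → break 2 (new)  [load 40/270]
  80 → break 2  [load 120/270]
  40 → break 2  [load 160/270]
  70 → break 2  [load 230/270]
  80 → break 3 (new)  [load 80/270]
  230 → break 4 (new)  [load 230/270]
4 commercial breaks opened.

4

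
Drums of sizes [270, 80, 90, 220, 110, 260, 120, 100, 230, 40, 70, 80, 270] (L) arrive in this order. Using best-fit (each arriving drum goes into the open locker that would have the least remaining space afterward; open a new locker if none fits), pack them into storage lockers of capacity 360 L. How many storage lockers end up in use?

6

  270 → locker 1 (new)  [load 270/360]
  80 → locker 1  [load 350/360]
  90 → locker 2 (new)  [load 90/360]
  220 → locker 2  [load 310/360]
  110 → locker 3 (new)  [load 110/360]
  260 → locker 4 (new)  [load 260/360]
  120 → locker 3  [load 230/360]
  100 → locker 4  [load 360/360]
  230 → locker 5 (new)  [load 230/360]
  40 → locker 2  [load 350/360]
  70 → locker 3  [load 300/360]
  80 → locker 5  [load 310/360]
  270 → locker 6 (new)  [load 270/360]
6 storage lockers opened.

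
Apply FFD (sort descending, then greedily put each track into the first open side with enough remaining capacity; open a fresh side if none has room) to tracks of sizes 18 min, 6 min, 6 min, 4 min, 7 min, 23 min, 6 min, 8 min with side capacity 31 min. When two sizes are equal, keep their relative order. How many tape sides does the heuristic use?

3

Sorted descending: 23, 18, 8, 7, 6, 6, 6, 4.
  23 → side 1 (new)  [load 23/31]
  18 → side 2 (new)  [load 18/31]
  8 → side 1  [load 31/31]
  7 → side 2  [load 25/31]
  6 → side 2  [load 31/31]
  6 → side 3 (new)  [load 6/31]
  6 → side 3  [load 12/31]
  4 → side 3  [load 16/31]
3 tape sides opened.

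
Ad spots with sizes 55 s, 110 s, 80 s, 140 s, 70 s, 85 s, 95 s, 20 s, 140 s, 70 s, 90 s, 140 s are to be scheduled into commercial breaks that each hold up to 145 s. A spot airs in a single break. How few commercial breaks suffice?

9

Total = 140 + 140 + 140 + 110 + 95 + 90 + 85 + 80 + 70 + 70 + 55 + 20 = 1095 s.
Lower bound: ⌈1095/145⌉ = 8 commercial breaks.
A packing using 9 commercial breaks:
  break 1: 140 = 140
  break 2: 140 = 140
  break 3: 140 = 140
  break 4: 110 + 20 = 130
  break 5: 95 = 95
  break 6: 90 + 55 = 145
  break 7: 85 = 85
  break 8: 80 = 80
  break 9: 70 + 70 = 140
No arrangement into 8 commercial breaks stays within capacity, so 9 is optimal.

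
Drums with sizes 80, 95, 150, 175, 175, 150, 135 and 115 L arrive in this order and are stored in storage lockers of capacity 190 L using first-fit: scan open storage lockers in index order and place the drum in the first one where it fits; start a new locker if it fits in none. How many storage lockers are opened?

  80 → locker 1 (new)  [load 80/190]
  95 → locker 1  [load 175/190]
  150 → locker 2 (new)  [load 150/190]
  175 → locker 3 (new)  [load 175/190]
  175 → locker 4 (new)  [load 175/190]
  150 → locker 5 (new)  [load 150/190]
  135 → locker 6 (new)  [load 135/190]
  115 → locker 7 (new)  [load 115/190]
7 storage lockers opened.

7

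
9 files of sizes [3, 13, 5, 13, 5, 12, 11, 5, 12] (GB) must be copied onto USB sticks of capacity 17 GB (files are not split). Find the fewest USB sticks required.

5

Total = 13 + 13 + 12 + 12 + 11 + 5 + 5 + 5 + 3 = 79 GB.
Lower bound: ⌈79/17⌉ = 5 USB sticks.
A packing using 5 USB sticks:
  USB stick 1: 13 + 3 = 16
  USB stick 2: 13 = 13
  USB stick 3: 12 + 5 = 17
  USB stick 4: 12 + 5 = 17
  USB stick 5: 11 + 5 = 16
This matches the lower bound, so 5 is optimal.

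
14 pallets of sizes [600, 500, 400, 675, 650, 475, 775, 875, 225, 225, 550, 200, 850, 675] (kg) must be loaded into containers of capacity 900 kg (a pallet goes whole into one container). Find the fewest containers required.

Total = 875 + 850 + 775 + 675 + 675 + 650 + 600 + 550 + 500 + 475 + 400 + 225 + 225 + 200 = 7675 kg.
Lower bound: ⌈7675/900⌉ = 9 containers.
Also, 10 pallets each exceed 450 kg, and no two of those can share a container, so at least 10 containers are needed.
A packing using 10 containers:
  container 1: 875 = 875
  container 2: 850 = 850
  container 3: 775 = 775
  container 4: 675 + 225 = 900
  container 5: 675 + 225 = 900
  container 6: 650 + 200 = 850
  container 7: 600 = 600
  container 8: 550 = 550
  container 9: 500 + 400 = 900
  container 10: 475 = 475
This matches the lower bound, so 10 is optimal.

10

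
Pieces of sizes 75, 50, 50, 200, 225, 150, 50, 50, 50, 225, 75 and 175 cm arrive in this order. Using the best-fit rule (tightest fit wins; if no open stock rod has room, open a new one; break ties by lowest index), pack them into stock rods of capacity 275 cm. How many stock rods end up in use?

6

  75 → stock rod 1 (new)  [load 75/275]
  50 → stock rod 1  [load 125/275]
  50 → stock rod 1  [load 175/275]
  200 → stock rod 2 (new)  [load 200/275]
  225 → stock rod 3 (new)  [load 225/275]
  150 → stock rod 4 (new)  [load 150/275]
  50 → stock rod 3  [load 275/275]
  50 → stock rod 2  [load 250/275]
  50 → stock rod 1  [load 225/275]
  225 → stock rod 5 (new)  [load 225/275]
  75 → stock rod 4  [load 225/275]
  175 → stock rod 6 (new)  [load 175/275]
6 stock rods opened.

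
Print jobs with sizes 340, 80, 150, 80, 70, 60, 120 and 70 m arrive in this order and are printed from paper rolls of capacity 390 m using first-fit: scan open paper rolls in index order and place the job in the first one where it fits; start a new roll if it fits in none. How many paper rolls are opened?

3

  340 → roll 1 (new)  [load 340/390]
  80 → roll 2 (new)  [load 80/390]
  150 → roll 2  [load 230/390]
  80 → roll 2  [load 310/390]
  70 → roll 2  [load 380/390]
  60 → roll 3 (new)  [load 60/390]
  120 → roll 3  [load 180/390]
  70 → roll 3  [load 250/390]
3 paper rolls opened.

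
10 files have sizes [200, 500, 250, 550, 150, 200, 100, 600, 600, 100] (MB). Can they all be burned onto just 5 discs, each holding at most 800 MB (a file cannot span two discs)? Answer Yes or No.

Yes

A valid assignment using 5 discs:
  disc 1: 600 + 200 = 800
  disc 2: 600 + 200 = 800
  disc 3: 550 + 250 = 800
  disc 4: 500 + 150 + 100 = 750
  disc 5: 100 = 100
Every load is within 800 MB, so 5 discs suffice.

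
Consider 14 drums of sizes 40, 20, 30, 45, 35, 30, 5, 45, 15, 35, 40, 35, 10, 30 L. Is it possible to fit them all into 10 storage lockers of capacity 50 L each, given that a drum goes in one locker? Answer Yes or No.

A valid assignment using 10 storage lockers:
  locker 1: 45 + 5 = 50
  locker 2: 45 = 45
  locker 3: 40 + 10 = 50
  locker 4: 40 = 40
  locker 5: 35 + 15 = 50
  locker 6: 35 = 35
  locker 7: 35 = 35
  locker 8: 30 + 20 = 50
  locker 9: 30 = 30
  locker 10: 30 = 30
Every load is within 50 L, so 10 storage lockers suffice.

Yes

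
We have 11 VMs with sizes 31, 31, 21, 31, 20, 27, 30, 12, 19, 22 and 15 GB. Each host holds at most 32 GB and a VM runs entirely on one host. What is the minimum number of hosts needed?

10

Total = 31 + 31 + 31 + 30 + 27 + 22 + 21 + 20 + 19 + 15 + 12 = 259 GB.
Lower bound: ⌈259/32⌉ = 9 hosts.
A packing using 10 hosts:
  host 1: 31 = 31
  host 2: 31 = 31
  host 3: 31 = 31
  host 4: 30 = 30
  host 5: 27 = 27
  host 6: 22 = 22
  host 7: 21 = 21
  host 8: 20 + 12 = 32
  host 9: 19 = 19
  host 10: 15 = 15
No arrangement into 9 hosts stays within capacity, so 10 is optimal.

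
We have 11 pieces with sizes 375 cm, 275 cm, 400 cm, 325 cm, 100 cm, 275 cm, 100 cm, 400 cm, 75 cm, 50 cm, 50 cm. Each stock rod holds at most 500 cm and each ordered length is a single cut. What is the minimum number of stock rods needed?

Total = 400 + 400 + 375 + 325 + 275 + 275 + 100 + 100 + 75 + 50 + 50 = 2425 cm.
Lower bound: ⌈2425/500⌉ = 5 stock rods.
Also, 6 pieces each exceed 250 cm, and no two of those can share a stock rod, so at least 6 stock rods are needed.
A packing using 6 stock rods:
  stock rod 1: 400 + 100 = 500
  stock rod 2: 400 + 100 = 500
  stock rod 3: 375 + 75 + 50 = 500
  stock rod 4: 325 + 50 = 375
  stock rod 5: 275 = 275
  stock rod 6: 275 = 275
This matches the lower bound, so 6 is optimal.

6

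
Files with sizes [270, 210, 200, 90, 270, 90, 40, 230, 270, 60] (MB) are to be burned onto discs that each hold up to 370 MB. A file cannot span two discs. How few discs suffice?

6

Total = 270 + 270 + 270 + 230 + 210 + 200 + 90 + 90 + 60 + 40 = 1730 MB.
Lower bound: ⌈1730/370⌉ = 5 discs.
Also, 6 files each exceed 185 MB, and no two of those can share a disc, so at least 6 discs are needed.
A packing using 6 discs:
  disc 1: 270 + 90 = 360
  disc 2: 270 + 90 = 360
  disc 3: 270 + 60 + 40 = 370
  disc 4: 230 = 230
  disc 5: 210 = 210
  disc 6: 200 = 200
This matches the lower bound, so 6 is optimal.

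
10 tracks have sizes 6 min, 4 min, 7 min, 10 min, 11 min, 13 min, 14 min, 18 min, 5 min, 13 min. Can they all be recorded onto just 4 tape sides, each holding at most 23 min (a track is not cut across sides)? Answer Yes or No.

No

Total = 101 min; ⌈101/23⌉ = 5.
At least 5 tape sides are required, but only 4 are allowed.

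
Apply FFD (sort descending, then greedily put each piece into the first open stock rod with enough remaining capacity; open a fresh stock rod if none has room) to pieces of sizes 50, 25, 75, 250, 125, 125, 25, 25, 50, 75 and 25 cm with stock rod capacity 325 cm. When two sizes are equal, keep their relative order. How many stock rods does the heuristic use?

3

Sorted descending: 250, 125, 125, 75, 75, 50, 50, 25, 25, 25, 25.
  250 → stock rod 1 (new)  [load 250/325]
  125 → stock rod 2 (new)  [load 125/325]
  125 → stock rod 2  [load 250/325]
  75 → stock rod 1  [load 325/325]
  75 → stock rod 2  [load 325/325]
  50 → stock rod 3 (new)  [load 50/325]
  50 → stock rod 3  [load 100/325]
  25 → stock rod 3  [load 125/325]
  25 → stock rod 3  [load 150/325]
  25 → stock rod 3  [load 175/325]
  25 → stock rod 3  [load 200/325]
3 stock rods opened.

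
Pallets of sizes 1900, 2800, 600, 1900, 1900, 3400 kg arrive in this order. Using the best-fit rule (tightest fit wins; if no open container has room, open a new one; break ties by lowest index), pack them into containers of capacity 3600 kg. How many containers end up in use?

5

  1900 → container 1 (new)  [load 1900/3600]
  2800 → container 2 (new)  [load 2800/3600]
  600 → container 2  [load 3400/3600]
  1900 → container 3 (new)  [load 1900/3600]
  1900 → container 4 (new)  [load 1900/3600]
  3400 → container 5 (new)  [load 3400/3600]
5 containers opened.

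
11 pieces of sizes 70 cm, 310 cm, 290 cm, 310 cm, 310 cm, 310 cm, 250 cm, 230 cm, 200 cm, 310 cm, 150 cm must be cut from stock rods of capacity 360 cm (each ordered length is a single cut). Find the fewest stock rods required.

Total = 310 + 310 + 310 + 310 + 310 + 290 + 250 + 230 + 200 + 150 + 70 = 2740 cm.
Lower bound: ⌈2740/360⌉ = 8 stock rods.
Also, 9 pieces each exceed 180 cm, and no two of those can share a stock rod, so at least 9 stock rods are needed.
A packing using 9 stock rods:
  stock rod 1: 310 = 310
  stock rod 2: 310 = 310
  stock rod 3: 310 = 310
  stock rod 4: 310 = 310
  stock rod 5: 310 = 310
  stock rod 6: 290 + 70 = 360
  stock rod 7: 250 = 250
  stock rod 8: 230 = 230
  stock rod 9: 200 + 150 = 350
This matches the lower bound, so 9 is optimal.

9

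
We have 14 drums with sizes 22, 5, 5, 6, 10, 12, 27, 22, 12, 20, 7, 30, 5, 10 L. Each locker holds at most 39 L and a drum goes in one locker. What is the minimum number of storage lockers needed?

6

Total = 30 + 27 + 22 + 22 + 20 + 12 + 12 + 10 + 10 + 7 + 6 + 5 + 5 + 5 = 193 L.
Lower bound: ⌈193/39⌉ = 5 storage lockers.
A packing using 6 storage lockers:
  locker 1: 30 + 7 = 37
  locker 2: 27 + 12 = 39
  locker 3: 22 + 12 + 5 = 39
  locker 4: 22 + 10 + 6 = 38
  locker 5: 20 + 10 + 5 = 35
  locker 6: 5 = 5
No arrangement into 5 storage lockers stays within capacity, so 6 is optimal.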